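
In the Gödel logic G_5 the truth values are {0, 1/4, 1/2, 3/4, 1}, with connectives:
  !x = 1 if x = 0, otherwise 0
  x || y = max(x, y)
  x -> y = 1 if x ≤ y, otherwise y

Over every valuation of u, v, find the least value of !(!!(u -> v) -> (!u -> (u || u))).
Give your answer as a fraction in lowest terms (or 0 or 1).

0

Take u = 1/4, v = 0:
u -> v = 1/4 -> 0 = 0
!(u -> v) = !0 = 1
!!(u -> v) = !1 = 0
!u = !1/4 = 0
u || u = 1/4 || 1/4 = 1/4
!u -> (u || u) = 0 -> 1/4 = 1
!!(u -> v) -> (!u -> (u || u)) = 0 -> 1 = 1
!(!!(u -> v) -> (!u -> (u || u))) = !1 = 0
No assignment yields a value below 0, so this is the minimum.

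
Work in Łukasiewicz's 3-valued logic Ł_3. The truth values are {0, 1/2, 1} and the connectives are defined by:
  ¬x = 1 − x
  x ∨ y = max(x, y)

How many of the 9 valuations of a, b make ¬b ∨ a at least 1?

a = 0, b = 0 ↦ 1  ≥
a = 0, b = 1/2 ↦ 1/2  <
a = 0, b = 1 ↦ 0  <
a = 1/2, b = 0 ↦ 1  ≥
a = 1/2, b = 1/2 ↦ 1/2  <
a = 1/2, b = 1 ↦ 1/2  <
a = 1, b = 0 ↦ 1  ≥
a = 1, b = 1/2 ↦ 1  ≥
a = 1, b = 1 ↦ 1  ≥
So 5 of the 9 assignments meet the threshold.

5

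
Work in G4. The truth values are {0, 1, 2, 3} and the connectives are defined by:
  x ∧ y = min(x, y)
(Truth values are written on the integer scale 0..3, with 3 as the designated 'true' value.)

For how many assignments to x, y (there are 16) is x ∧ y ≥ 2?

x = 0, y = 0 ↦ 0  <
x = 0, y = 1 ↦ 0  <
x = 0, y = 2 ↦ 0  <
x = 0, y = 3 ↦ 0  <
x = 1, y = 0 ↦ 0  <
x = 1, y = 1 ↦ 1  <
x = 1, y = 2 ↦ 1  <
x = 1, y = 3 ↦ 1  <
x = 2, y = 0 ↦ 0  <
x = 2, y = 1 ↦ 1  <
x = 2, y = 2 ↦ 2  ≥
x = 2, y = 3 ↦ 2  ≥
x = 3, y = 0 ↦ 0  <
x = 3, y = 1 ↦ 1  <
x = 3, y = 2 ↦ 2  ≥
x = 3, y = 3 ↦ 3  ≥
So 4 of the 16 assignments meet the threshold.

4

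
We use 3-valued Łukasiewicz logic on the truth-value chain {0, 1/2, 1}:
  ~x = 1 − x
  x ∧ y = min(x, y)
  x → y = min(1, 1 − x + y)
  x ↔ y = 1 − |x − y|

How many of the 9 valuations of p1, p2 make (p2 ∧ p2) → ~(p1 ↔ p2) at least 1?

p1 = 0, p2 = 0 ↦ 1  ≥
p1 = 0, p2 = 1/2 ↦ 1  ≥
p1 = 0, p2 = 1 ↦ 1  ≥
p1 = 1/2, p2 = 0 ↦ 1  ≥
p1 = 1/2, p2 = 1/2 ↦ 1/2  <
p1 = 1/2, p2 = 1 ↦ 1/2  <
p1 = 1, p2 = 0 ↦ 1  ≥
p1 = 1, p2 = 1/2 ↦ 1  ≥
p1 = 1, p2 = 1 ↦ 0  <
So 6 of the 9 assignments meet the threshold.

6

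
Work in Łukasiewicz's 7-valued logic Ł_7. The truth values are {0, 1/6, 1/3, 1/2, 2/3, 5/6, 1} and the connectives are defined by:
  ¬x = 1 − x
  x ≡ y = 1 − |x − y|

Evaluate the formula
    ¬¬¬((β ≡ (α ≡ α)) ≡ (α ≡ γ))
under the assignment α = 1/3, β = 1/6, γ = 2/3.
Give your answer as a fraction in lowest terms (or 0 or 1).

α ≡ α = 1/3 ≡ 1/3 = 1
β ≡ (α ≡ α) = 1/6 ≡ 1 = 1/6
α ≡ γ = 1/3 ≡ 2/3 = 2/3
(β ≡ (α ≡ α)) ≡ (α ≡ γ) = 1/6 ≡ 2/3 = 1/2
¬((β ≡ (α ≡ α)) ≡ (α ≡ γ)) = ¬1/2 = 1/2
¬¬((β ≡ (α ≡ α)) ≡ (α ≡ γ)) = ¬1/2 = 1/2
¬¬¬((β ≡ (α ≡ α)) ≡ (α ≡ γ)) = ¬1/2 = 1/2

1/2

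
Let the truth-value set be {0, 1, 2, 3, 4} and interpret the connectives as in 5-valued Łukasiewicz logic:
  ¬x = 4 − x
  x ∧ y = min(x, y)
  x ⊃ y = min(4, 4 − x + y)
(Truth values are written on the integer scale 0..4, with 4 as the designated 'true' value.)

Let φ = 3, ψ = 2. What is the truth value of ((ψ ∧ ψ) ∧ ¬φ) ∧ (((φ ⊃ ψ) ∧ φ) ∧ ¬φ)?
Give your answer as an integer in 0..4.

1

ψ ∧ ψ = 2 ∧ 2 = 2
¬φ = ¬3 = 1
(ψ ∧ ψ) ∧ ¬φ = 2 ∧ 1 = 1
φ ⊃ ψ = 3 ⊃ 2 = 3
(φ ⊃ ψ) ∧ φ = 3 ∧ 3 = 3
¬φ = ¬3 = 1
((φ ⊃ ψ) ∧ φ) ∧ ¬φ = 3 ∧ 1 = 1
((ψ ∧ ψ) ∧ ¬φ) ∧ (((φ ⊃ ψ) ∧ φ) ∧ ¬φ) = 1 ∧ 1 = 1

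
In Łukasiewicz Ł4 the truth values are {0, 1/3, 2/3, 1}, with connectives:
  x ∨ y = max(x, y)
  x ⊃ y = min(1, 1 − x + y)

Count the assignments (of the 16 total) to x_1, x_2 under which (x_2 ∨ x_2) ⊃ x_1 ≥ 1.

10

x_1 = 0, x_2 = 0 ↦ 1  ≥
x_1 = 0, x_2 = 1/3 ↦ 2/3  <
x_1 = 0, x_2 = 2/3 ↦ 1/3  <
x_1 = 0, x_2 = 1 ↦ 0  <
x_1 = 1/3, x_2 = 0 ↦ 1  ≥
x_1 = 1/3, x_2 = 1/3 ↦ 1  ≥
x_1 = 1/3, x_2 = 2/3 ↦ 2/3  <
x_1 = 1/3, x_2 = 1 ↦ 1/3  <
x_1 = 2/3, x_2 = 0 ↦ 1  ≥
x_1 = 2/3, x_2 = 1/3 ↦ 1  ≥
x_1 = 2/3, x_2 = 2/3 ↦ 1  ≥
x_1 = 2/3, x_2 = 1 ↦ 2/3  <
x_1 = 1, x_2 = 0 ↦ 1  ≥
x_1 = 1, x_2 = 1/3 ↦ 1  ≥
x_1 = 1, x_2 = 2/3 ↦ 1  ≥
x_1 = 1, x_2 = 1 ↦ 1  ≥
So 10 of the 16 assignments meet the threshold.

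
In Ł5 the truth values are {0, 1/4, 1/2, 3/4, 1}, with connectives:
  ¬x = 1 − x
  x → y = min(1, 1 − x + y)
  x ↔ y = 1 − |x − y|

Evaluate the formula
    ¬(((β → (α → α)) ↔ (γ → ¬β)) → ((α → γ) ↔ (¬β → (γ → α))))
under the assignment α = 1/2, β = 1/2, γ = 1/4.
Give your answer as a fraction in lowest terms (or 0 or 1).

1/4

α → α = 1/2 → 1/2 = 1
β → (α → α) = 1/2 → 1 = 1
¬β = ¬1/2 = 1/2
γ → ¬β = 1/4 → 1/2 = 1
(β → (α → α)) ↔ (γ → ¬β) = 1 ↔ 1 = 1
α → γ = 1/2 → 1/4 = 3/4
¬β = ¬1/2 = 1/2
γ → α = 1/4 → 1/2 = 1
¬β → (γ → α) = 1/2 → 1 = 1
(α → γ) ↔ (¬β → (γ → α)) = 3/4 ↔ 1 = 3/4
((β → (α → α)) ↔ (γ → ¬β)) → ((α → γ) ↔ (¬β → (γ → α))) = 1 → 3/4 = 3/4
¬(((β → (α → α)) ↔ (γ → ¬β)) → ((α → γ) ↔ (¬β → (γ → α)))) = ¬3/4 = 1/4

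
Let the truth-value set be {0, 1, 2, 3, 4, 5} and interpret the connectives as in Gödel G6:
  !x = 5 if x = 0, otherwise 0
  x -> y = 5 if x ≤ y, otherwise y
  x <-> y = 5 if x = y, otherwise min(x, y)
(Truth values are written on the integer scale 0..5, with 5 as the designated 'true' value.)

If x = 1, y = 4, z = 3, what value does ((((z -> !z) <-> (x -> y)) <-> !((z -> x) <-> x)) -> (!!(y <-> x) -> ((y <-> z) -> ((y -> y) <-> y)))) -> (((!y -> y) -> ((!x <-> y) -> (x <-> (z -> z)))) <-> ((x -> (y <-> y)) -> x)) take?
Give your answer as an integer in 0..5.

1

!z = !3 = 0
z -> !z = 3 -> 0 = 0
x -> y = 1 -> 4 = 5
(z -> !z) <-> (x -> y) = 0 <-> 5 = 0
z -> x = 3 -> 1 = 1
(z -> x) <-> x = 1 <-> 1 = 5
!((z -> x) <-> x) = !5 = 0
((z -> !z) <-> (x -> y)) <-> !((z -> x) <-> x) = 0 <-> 0 = 5
y <-> x = 4 <-> 1 = 1
!(y <-> x) = !1 = 0
!!(y <-> x) = !0 = 5
y <-> z = 4 <-> 3 = 3
y -> y = 4 -> 4 = 5
(y -> y) <-> y = 5 <-> 4 = 4
(y <-> z) -> ((y -> y) <-> y) = 3 -> 4 = 5
!!(y <-> x) -> ((y <-> z) -> ((y -> y) <-> y)) = 5 -> 5 = 5
(((z -> !z) <-> (x -> y)) <-> !((z -> x) <-> x)) -> (!!(y <-> x) -> ((y <-> z) -> ((y -> y) <-> y))) = 5 -> 5 = 5
!y = !4 = 0
!y -> y = 0 -> 4 = 5
!x = !1 = 0
!x <-> y = 0 <-> 4 = 0
z -> z = 3 -> 3 = 5
x <-> (z -> z) = 1 <-> 5 = 1
(!x <-> y) -> (x <-> (z -> z)) = 0 -> 1 = 5
(!y -> y) -> ((!x <-> y) -> (x <-> (z -> z))) = 5 -> 5 = 5
y <-> y = 4 <-> 4 = 5
x -> (y <-> y) = 1 -> 5 = 5
(x -> (y <-> y)) -> x = 5 -> 1 = 1
((!y -> y) -> ((!x <-> y) -> (x <-> (z -> z)))) <-> ((x -> (y <-> y)) -> x) = 5 <-> 1 = 1
((((z -> !z) <-> (x -> y)) <-> !((z -> x) <-> x)) -> (!!(y <-> x) -> ((y <-> z) -> ((y -> y) <-> y)))) -> (((!y -> y) -> ((!x <-> y) -> (x <-> (z -> z)))) <-> ((x -> (y <-> y)) -> x)) = 5 -> 1 = 1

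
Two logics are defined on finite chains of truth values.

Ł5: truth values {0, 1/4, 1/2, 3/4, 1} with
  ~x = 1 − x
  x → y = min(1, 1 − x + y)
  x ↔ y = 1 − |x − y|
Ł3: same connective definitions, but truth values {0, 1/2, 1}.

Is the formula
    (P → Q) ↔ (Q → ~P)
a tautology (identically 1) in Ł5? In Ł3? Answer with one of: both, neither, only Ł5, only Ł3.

neither

In Ł5: at P = 1/4, Q = 0 the value is 3/4 — not a tautology.
In Ł3: at P = 1/2, Q = 0 the value is 1/2 — not a tautology.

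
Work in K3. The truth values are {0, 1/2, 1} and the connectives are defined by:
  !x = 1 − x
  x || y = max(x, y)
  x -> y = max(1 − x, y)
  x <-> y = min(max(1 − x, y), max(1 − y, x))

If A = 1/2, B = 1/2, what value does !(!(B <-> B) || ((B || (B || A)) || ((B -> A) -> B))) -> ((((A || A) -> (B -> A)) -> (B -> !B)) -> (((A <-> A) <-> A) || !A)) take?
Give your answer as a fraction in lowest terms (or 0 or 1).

1/2

B <-> B = 1/2 <-> 1/2 = 1/2
!(B <-> B) = !1/2 = 1/2
B || A = 1/2 || 1/2 = 1/2
B || (B || A) = 1/2 || 1/2 = 1/2
B -> A = 1/2 -> 1/2 = 1/2
(B -> A) -> B = 1/2 -> 1/2 = 1/2
(B || (B || A)) || ((B -> A) -> B) = 1/2 || 1/2 = 1/2
!(B <-> B) || ((B || (B || A)) || ((B -> A) -> B)) = 1/2 || 1/2 = 1/2
!(!(B <-> B) || ((B || (B || A)) || ((B -> A) -> B))) = !1/2 = 1/2
A || A = 1/2 || 1/2 = 1/2
B -> A = 1/2 -> 1/2 = 1/2
(A || A) -> (B -> A) = 1/2 -> 1/2 = 1/2
!B = !1/2 = 1/2
B -> !B = 1/2 -> 1/2 = 1/2
((A || A) -> (B -> A)) -> (B -> !B) = 1/2 -> 1/2 = 1/2
A <-> A = 1/2 <-> 1/2 = 1/2
(A <-> A) <-> A = 1/2 <-> 1/2 = 1/2
!A = !1/2 = 1/2
((A <-> A) <-> A) || !A = 1/2 || 1/2 = 1/2
(((A || A) -> (B -> A)) -> (B -> !B)) -> (((A <-> A) <-> A) || !A) = 1/2 -> 1/2 = 1/2
!(!(B <-> B) || ((B || (B || A)) || ((B -> A) -> B))) -> ((((A || A) -> (B -> A)) -> (B -> !B)) -> (((A <-> A) <-> A) || !A)) = 1/2 -> 1/2 = 1/2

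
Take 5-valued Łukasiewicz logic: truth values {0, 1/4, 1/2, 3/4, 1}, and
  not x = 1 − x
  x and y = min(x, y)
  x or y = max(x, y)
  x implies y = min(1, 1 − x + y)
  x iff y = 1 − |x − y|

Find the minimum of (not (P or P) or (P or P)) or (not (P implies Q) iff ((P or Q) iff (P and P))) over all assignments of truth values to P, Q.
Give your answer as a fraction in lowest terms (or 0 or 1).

1/2

Take P = 1/2, Q = 0:
P or P = 1/2 or 1/2 = 1/2
not (P or P) = not 1/2 = 1/2
P or P = 1/2 or 1/2 = 1/2
not (P or P) or (P or P) = 1/2 or 1/2 = 1/2
P implies Q = 1/2 implies 0 = 1/2
not (P implies Q) = not 1/2 = 1/2
P or Q = 1/2 or 0 = 1/2
P and P = 1/2 and 1/2 = 1/2
(P or Q) iff (P and P) = 1/2 iff 1/2 = 1
not (P implies Q) iff ((P or Q) iff (P and P)) = 1/2 iff 1 = 1/2
(not (P or P) or (P or P)) or (not (P implies Q) iff ((P or Q) iff (P and P))) = 1/2 or 1/2 = 1/2
No assignment yields a value below 1/2, so this is the minimum.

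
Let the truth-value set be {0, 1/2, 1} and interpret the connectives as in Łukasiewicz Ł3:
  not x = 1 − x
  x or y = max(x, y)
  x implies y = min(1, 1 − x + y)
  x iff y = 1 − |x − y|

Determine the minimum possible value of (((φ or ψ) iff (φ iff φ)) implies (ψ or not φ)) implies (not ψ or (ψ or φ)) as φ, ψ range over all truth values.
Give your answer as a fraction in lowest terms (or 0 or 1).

Take φ = 0, ψ = 1/2:
φ or ψ = 0 or 1/2 = 1/2
φ iff φ = 0 iff 0 = 1
(φ or ψ) iff (φ iff φ) = 1/2 iff 1 = 1/2
not φ = not 0 = 1
ψ or not φ = 1/2 or 1 = 1
((φ or ψ) iff (φ iff φ)) implies (ψ or not φ) = 1/2 implies 1 = 1
not ψ = not 1/2 = 1/2
ψ or φ = 1/2 or 0 = 1/2
not ψ or (ψ or φ) = 1/2 or 1/2 = 1/2
(((φ or ψ) iff (φ iff φ)) implies (ψ or not φ)) implies (not ψ or (ψ or φ)) = 1 implies 1/2 = 1/2
No assignment yields a value below 1/2, so this is the minimum.

1/2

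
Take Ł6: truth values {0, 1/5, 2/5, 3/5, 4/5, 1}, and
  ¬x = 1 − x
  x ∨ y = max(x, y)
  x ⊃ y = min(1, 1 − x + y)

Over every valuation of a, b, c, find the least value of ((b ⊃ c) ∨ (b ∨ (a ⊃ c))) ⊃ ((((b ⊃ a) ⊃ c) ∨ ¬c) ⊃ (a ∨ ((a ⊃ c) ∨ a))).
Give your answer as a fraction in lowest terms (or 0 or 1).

3/5

Take a = 2/5, b = 0, c = 0:
b ⊃ c = 0 ⊃ 0 = 1
a ⊃ c = 2/5 ⊃ 0 = 3/5
b ∨ (a ⊃ c) = 0 ∨ 3/5 = 3/5
(b ⊃ c) ∨ (b ∨ (a ⊃ c)) = 1 ∨ 3/5 = 1
b ⊃ a = 0 ⊃ 2/5 = 1
(b ⊃ a) ⊃ c = 1 ⊃ 0 = 0
¬c = ¬0 = 1
((b ⊃ a) ⊃ c) ∨ ¬c = 0 ∨ 1 = 1
a ⊃ c = 2/5 ⊃ 0 = 3/5
(a ⊃ c) ∨ a = 3/5 ∨ 2/5 = 3/5
a ∨ ((a ⊃ c) ∨ a) = 2/5 ∨ 3/5 = 3/5
(((b ⊃ a) ⊃ c) ∨ ¬c) ⊃ (a ∨ ((a ⊃ c) ∨ a)) = 1 ⊃ 3/5 = 3/5
((b ⊃ c) ∨ (b ∨ (a ⊃ c))) ⊃ ((((b ⊃ a) ⊃ c) ∨ ¬c) ⊃ (a ∨ ((a ⊃ c) ∨ a))) = 1 ⊃ 3/5 = 3/5
No assignment yields a value below 3/5, so this is the minimum.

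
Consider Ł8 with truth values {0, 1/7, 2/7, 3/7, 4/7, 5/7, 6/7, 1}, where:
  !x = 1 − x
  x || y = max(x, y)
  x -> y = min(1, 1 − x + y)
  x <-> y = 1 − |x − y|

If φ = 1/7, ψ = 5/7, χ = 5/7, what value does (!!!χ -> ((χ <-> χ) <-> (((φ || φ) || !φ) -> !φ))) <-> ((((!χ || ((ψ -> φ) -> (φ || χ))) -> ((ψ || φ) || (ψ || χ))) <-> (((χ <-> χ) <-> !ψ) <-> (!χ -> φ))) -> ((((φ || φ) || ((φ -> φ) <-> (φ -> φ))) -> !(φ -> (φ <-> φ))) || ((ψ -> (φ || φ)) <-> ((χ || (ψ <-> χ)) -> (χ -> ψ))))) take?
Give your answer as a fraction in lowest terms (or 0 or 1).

5/7

!χ = !5/7 = 2/7
!!χ = !2/7 = 5/7
!!!χ = !5/7 = 2/7
χ <-> χ = 5/7 <-> 5/7 = 1
φ || φ = 1/7 || 1/7 = 1/7
!φ = !1/7 = 6/7
(φ || φ) || !φ = 1/7 || 6/7 = 6/7
!φ = !1/7 = 6/7
((φ || φ) || !φ) -> !φ = 6/7 -> 6/7 = 1
(χ <-> χ) <-> (((φ || φ) || !φ) -> !φ) = 1 <-> 1 = 1
!!!χ -> ((χ <-> χ) <-> (((φ || φ) || !φ) -> !φ)) = 2/7 -> 1 = 1
!χ = !5/7 = 2/7
ψ -> φ = 5/7 -> 1/7 = 3/7
φ || χ = 1/7 || 5/7 = 5/7
(ψ -> φ) -> (φ || χ) = 3/7 -> 5/7 = 1
!χ || ((ψ -> φ) -> (φ || χ)) = 2/7 || 1 = 1
ψ || φ = 5/7 || 1/7 = 5/7
ψ || χ = 5/7 || 5/7 = 5/7
(ψ || φ) || (ψ || χ) = 5/7 || 5/7 = 5/7
(!χ || ((ψ -> φ) -> (φ || χ))) -> ((ψ || φ) || (ψ || χ)) = 1 -> 5/7 = 5/7
χ <-> χ = 5/7 <-> 5/7 = 1
!ψ = !5/7 = 2/7
(χ <-> χ) <-> !ψ = 1 <-> 2/7 = 2/7
!χ = !5/7 = 2/7
!χ -> φ = 2/7 -> 1/7 = 6/7
((χ <-> χ) <-> !ψ) <-> (!χ -> φ) = 2/7 <-> 6/7 = 3/7
((!χ || ((ψ -> φ) -> (φ || χ))) -> ((ψ || φ) || (ψ || χ))) <-> (((χ <-> χ) <-> !ψ) <-> (!χ -> φ)) = 5/7 <-> 3/7 = 5/7
φ || φ = 1/7 || 1/7 = 1/7
φ -> φ = 1/7 -> 1/7 = 1
φ -> φ = 1/7 -> 1/7 = 1
(φ -> φ) <-> (φ -> φ) = 1 <-> 1 = 1
(φ || φ) || ((φ -> φ) <-> (φ -> φ)) = 1/7 || 1 = 1
φ <-> φ = 1/7 <-> 1/7 = 1
φ -> (φ <-> φ) = 1/7 -> 1 = 1
!(φ -> (φ <-> φ)) = !1 = 0
((φ || φ) || ((φ -> φ) <-> (φ -> φ))) -> !(φ -> (φ <-> φ)) = 1 -> 0 = 0
φ || φ = 1/7 || 1/7 = 1/7
ψ -> (φ || φ) = 5/7 -> 1/7 = 3/7
ψ <-> χ = 5/7 <-> 5/7 = 1
χ || (ψ <-> χ) = 5/7 || 1 = 1
χ -> ψ = 5/7 -> 5/7 = 1
(χ || (ψ <-> χ)) -> (χ -> ψ) = 1 -> 1 = 1
(ψ -> (φ || φ)) <-> ((χ || (ψ <-> χ)) -> (χ -> ψ)) = 3/7 <-> 1 = 3/7
(((φ || φ) || ((φ -> φ) <-> (φ -> φ))) -> !(φ -> (φ <-> φ))) || ((ψ -> (φ || φ)) <-> ((χ || (ψ <-> χ)) -> (χ -> ψ))) = 0 || 3/7 = 3/7
(((!χ || ((ψ -> φ) -> (φ || χ))) -> ((ψ || φ) || (ψ || χ))) <-> (((χ <-> χ) <-> !ψ) <-> (!χ -> φ))) -> ((((φ || φ) || ((φ -> φ) <-> (φ -> φ))) -> !(φ -> (φ <-> φ))) || ((ψ -> (φ || φ)) <-> ((χ || (ψ <-> χ)) -> (χ -> ψ)))) = 5/7 -> 3/7 = 5/7
(!!!χ -> ((χ <-> χ) <-> (((φ || φ) || !φ) -> !φ))) <-> ((((!χ || ((ψ -> φ) -> (φ || χ))) -> ((ψ || φ) || (ψ || χ))) <-> (((χ <-> χ) <-> !ψ) <-> (!χ -> φ))) -> ((((φ || φ) || ((φ -> φ) <-> (φ -> φ))) -> !(φ -> (φ <-> φ))) || ((ψ -> (φ || φ)) <-> ((χ || (ψ <-> χ)) -> (χ -> ψ))))) = 1 <-> 5/7 = 5/7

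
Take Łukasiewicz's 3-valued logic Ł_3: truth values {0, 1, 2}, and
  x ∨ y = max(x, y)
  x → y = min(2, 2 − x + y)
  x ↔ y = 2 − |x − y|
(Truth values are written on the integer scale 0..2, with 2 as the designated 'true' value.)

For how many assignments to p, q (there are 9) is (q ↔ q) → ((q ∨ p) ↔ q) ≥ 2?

6

p = 0, q = 0 ↦ 2  ≥
p = 0, q = 1 ↦ 2  ≥
p = 0, q = 2 ↦ 2  ≥
p = 1, q = 0 ↦ 1  <
p = 1, q = 1 ↦ 2  ≥
p = 1, q = 2 ↦ 2  ≥
p = 2, q = 0 ↦ 0  <
p = 2, q = 1 ↦ 1  <
p = 2, q = 2 ↦ 2  ≥
So 6 of the 9 assignments meet the threshold.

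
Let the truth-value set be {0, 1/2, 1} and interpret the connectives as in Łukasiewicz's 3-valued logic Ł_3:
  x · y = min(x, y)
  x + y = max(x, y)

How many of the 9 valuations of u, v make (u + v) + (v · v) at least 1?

u = 0, v = 0 ↦ 0  <
u = 0, v = 1/2 ↦ 1/2  <
u = 0, v = 1 ↦ 1  ≥
u = 1/2, v = 0 ↦ 1/2  <
u = 1/2, v = 1/2 ↦ 1/2  <
u = 1/2, v = 1 ↦ 1  ≥
u = 1, v = 0 ↦ 1  ≥
u = 1, v = 1/2 ↦ 1  ≥
u = 1, v = 1 ↦ 1  ≥
So 5 of the 9 assignments meet the threshold.

5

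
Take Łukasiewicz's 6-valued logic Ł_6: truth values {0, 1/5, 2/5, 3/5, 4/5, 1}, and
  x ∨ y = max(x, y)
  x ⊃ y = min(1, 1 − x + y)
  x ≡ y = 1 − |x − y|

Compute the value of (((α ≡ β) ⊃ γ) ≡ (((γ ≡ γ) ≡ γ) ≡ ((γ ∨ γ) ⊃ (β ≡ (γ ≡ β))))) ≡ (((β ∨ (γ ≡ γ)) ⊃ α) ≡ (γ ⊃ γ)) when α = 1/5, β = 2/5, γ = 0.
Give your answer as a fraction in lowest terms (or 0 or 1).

2/5

α ≡ β = 1/5 ≡ 2/5 = 4/5
(α ≡ β) ⊃ γ = 4/5 ⊃ 0 = 1/5
γ ≡ γ = 0 ≡ 0 = 1
(γ ≡ γ) ≡ γ = 1 ≡ 0 = 0
γ ∨ γ = 0 ∨ 0 = 0
γ ≡ β = 0 ≡ 2/5 = 3/5
β ≡ (γ ≡ β) = 2/5 ≡ 3/5 = 4/5
(γ ∨ γ) ⊃ (β ≡ (γ ≡ β)) = 0 ⊃ 4/5 = 1
((γ ≡ γ) ≡ γ) ≡ ((γ ∨ γ) ⊃ (β ≡ (γ ≡ β))) = 0 ≡ 1 = 0
((α ≡ β) ⊃ γ) ≡ (((γ ≡ γ) ≡ γ) ≡ ((γ ∨ γ) ⊃ (β ≡ (γ ≡ β)))) = 1/5 ≡ 0 = 4/5
γ ≡ γ = 0 ≡ 0 = 1
β ∨ (γ ≡ γ) = 2/5 ∨ 1 = 1
(β ∨ (γ ≡ γ)) ⊃ α = 1 ⊃ 1/5 = 1/5
γ ⊃ γ = 0 ⊃ 0 = 1
((β ∨ (γ ≡ γ)) ⊃ α) ≡ (γ ⊃ γ) = 1/5 ≡ 1 = 1/5
(((α ≡ β) ⊃ γ) ≡ (((γ ≡ γ) ≡ γ) ≡ ((γ ∨ γ) ⊃ (β ≡ (γ ≡ β))))) ≡ (((β ∨ (γ ≡ γ)) ⊃ α) ≡ (γ ⊃ γ)) = 4/5 ≡ 1/5 = 2/5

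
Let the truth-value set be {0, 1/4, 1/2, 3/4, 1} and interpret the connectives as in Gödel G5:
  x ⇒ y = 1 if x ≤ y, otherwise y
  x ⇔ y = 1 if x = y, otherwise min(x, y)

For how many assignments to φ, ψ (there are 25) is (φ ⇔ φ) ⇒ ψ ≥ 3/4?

value 1: 5 assignments (counts)
value 3/4: 5 assignments (counts)
value 1/2: 5 assignments
value 1/4: 5 assignments
value 0: 5 assignments
So 10 of the 25 assignments meet the threshold.

10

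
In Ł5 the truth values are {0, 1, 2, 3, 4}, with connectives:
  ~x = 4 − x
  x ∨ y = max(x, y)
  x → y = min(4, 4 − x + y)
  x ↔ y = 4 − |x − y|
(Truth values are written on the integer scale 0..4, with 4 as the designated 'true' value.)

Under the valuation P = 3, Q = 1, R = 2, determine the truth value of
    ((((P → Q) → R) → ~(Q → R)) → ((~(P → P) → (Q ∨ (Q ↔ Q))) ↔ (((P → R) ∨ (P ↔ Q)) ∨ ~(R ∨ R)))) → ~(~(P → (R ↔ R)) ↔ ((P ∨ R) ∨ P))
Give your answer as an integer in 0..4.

3

P → Q = 3 → 1 = 2
(P → Q) → R = 2 → 2 = 4
Q → R = 1 → 2 = 4
~(Q → R) = ~4 = 0
((P → Q) → R) → ~(Q → R) = 4 → 0 = 0
P → P = 3 → 3 = 4
~(P → P) = ~4 = 0
Q ↔ Q = 1 ↔ 1 = 4
Q ∨ (Q ↔ Q) = 1 ∨ 4 = 4
~(P → P) → (Q ∨ (Q ↔ Q)) = 0 → 4 = 4
P → R = 3 → 2 = 3
P ↔ Q = 3 ↔ 1 = 2
(P → R) ∨ (P ↔ Q) = 3 ∨ 2 = 3
R ∨ R = 2 ∨ 2 = 2
~(R ∨ R) = ~2 = 2
((P → R) ∨ (P ↔ Q)) ∨ ~(R ∨ R) = 3 ∨ 2 = 3
(~(P → P) → (Q ∨ (Q ↔ Q))) ↔ (((P → R) ∨ (P ↔ Q)) ∨ ~(R ∨ R)) = 4 ↔ 3 = 3
(((P → Q) → R) → ~(Q → R)) → ((~(P → P) → (Q ∨ (Q ↔ Q))) ↔ (((P → R) ∨ (P ↔ Q)) ∨ ~(R ∨ R))) = 0 → 3 = 4
R ↔ R = 2 ↔ 2 = 4
P → (R ↔ R) = 3 → 4 = 4
~(P → (R ↔ R)) = ~4 = 0
P ∨ R = 3 ∨ 2 = 3
(P ∨ R) ∨ P = 3 ∨ 3 = 3
~(P → (R ↔ R)) ↔ ((P ∨ R) ∨ P) = 0 ↔ 3 = 1
~(~(P → (R ↔ R)) ↔ ((P ∨ R) ∨ P)) = ~1 = 3
((((P → Q) → R) → ~(Q → R)) → ((~(P → P) → (Q ∨ (Q ↔ Q))) ↔ (((P → R) ∨ (P ↔ Q)) ∨ ~(R ∨ R)))) → ~(~(P → (R ↔ R)) ↔ ((P ∨ R) ∨ P)) = 4 → 3 = 3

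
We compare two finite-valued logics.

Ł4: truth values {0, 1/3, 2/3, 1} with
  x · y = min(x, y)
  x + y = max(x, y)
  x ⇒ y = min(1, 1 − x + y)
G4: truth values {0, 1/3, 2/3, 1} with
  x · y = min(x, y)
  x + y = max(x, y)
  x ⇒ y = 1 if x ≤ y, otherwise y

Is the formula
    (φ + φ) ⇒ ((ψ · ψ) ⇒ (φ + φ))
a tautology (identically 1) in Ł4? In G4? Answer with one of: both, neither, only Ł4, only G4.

both

In Ł4: every assignment gives 1 — tautology.
In G4: every assignment gives 1 — tautology.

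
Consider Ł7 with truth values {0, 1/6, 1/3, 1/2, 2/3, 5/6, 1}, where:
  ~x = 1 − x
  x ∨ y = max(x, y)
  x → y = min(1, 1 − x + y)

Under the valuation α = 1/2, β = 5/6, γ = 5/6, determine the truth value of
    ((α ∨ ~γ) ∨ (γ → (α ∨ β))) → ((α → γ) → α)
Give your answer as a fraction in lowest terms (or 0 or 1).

1/2

~γ = ~5/6 = 1/6
α ∨ ~γ = 1/2 ∨ 1/6 = 1/2
α ∨ β = 1/2 ∨ 5/6 = 5/6
γ → (α ∨ β) = 5/6 → 5/6 = 1
(α ∨ ~γ) ∨ (γ → (α ∨ β)) = 1/2 ∨ 1 = 1
α → γ = 1/2 → 5/6 = 1
(α → γ) → α = 1 → 1/2 = 1/2
((α ∨ ~γ) ∨ (γ → (α ∨ β))) → ((α → γ) → α) = 1 → 1/2 = 1/2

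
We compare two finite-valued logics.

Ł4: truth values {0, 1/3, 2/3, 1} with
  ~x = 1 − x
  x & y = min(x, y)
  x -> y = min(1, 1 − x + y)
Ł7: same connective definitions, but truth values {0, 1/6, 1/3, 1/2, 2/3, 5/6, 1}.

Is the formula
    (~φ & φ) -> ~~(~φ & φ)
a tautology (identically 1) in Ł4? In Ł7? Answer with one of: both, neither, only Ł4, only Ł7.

In Ł4: every assignment gives 1 — tautology.
In Ł7: every assignment gives 1 — tautology.

both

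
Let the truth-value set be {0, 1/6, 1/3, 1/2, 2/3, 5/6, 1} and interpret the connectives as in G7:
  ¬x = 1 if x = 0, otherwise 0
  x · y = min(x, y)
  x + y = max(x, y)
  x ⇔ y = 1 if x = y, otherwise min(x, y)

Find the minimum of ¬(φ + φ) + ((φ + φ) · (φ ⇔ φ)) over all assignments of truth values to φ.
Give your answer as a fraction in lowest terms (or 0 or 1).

1/6

Take φ = 1/6:
φ + φ = 1/6 + 1/6 = 1/6
¬(φ + φ) = ¬1/6 = 0
φ + φ = 1/6 + 1/6 = 1/6
φ ⇔ φ = 1/6 ⇔ 1/6 = 1
(φ + φ) · (φ ⇔ φ) = 1/6 · 1 = 1/6
¬(φ + φ) + ((φ + φ) · (φ ⇔ φ)) = 0 + 1/6 = 1/6
No assignment yields a value below 1/6, so this is the minimum.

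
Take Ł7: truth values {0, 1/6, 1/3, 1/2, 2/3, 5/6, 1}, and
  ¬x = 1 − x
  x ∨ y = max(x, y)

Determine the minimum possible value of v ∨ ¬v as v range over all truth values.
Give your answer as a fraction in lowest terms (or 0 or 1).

Take v = 1/2:
¬v = ¬1/2 = 1/2
v ∨ ¬v = 1/2 ∨ 1/2 = 1/2
No assignment yields a value below 1/2, so this is the minimum.

1/2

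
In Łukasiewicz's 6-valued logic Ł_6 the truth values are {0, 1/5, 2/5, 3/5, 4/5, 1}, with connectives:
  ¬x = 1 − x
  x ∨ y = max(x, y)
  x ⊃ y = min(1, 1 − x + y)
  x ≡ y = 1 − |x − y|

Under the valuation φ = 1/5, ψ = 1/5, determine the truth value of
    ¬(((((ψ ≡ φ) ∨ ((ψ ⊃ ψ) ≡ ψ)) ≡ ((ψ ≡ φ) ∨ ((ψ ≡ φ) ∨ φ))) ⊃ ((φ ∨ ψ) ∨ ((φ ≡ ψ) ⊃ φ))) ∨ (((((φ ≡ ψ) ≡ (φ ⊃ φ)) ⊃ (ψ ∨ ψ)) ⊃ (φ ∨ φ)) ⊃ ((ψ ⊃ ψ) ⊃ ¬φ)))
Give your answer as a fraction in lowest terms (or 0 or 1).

1/5

ψ ≡ φ = 1/5 ≡ 1/5 = 1
ψ ⊃ ψ = 1/5 ⊃ 1/5 = 1
(ψ ⊃ ψ) ≡ ψ = 1 ≡ 1/5 = 1/5
(ψ ≡ φ) ∨ ((ψ ⊃ ψ) ≡ ψ) = 1 ∨ 1/5 = 1
ψ ≡ φ = 1/5 ≡ 1/5 = 1
ψ ≡ φ = 1/5 ≡ 1/5 = 1
(ψ ≡ φ) ∨ φ = 1 ∨ 1/5 = 1
(ψ ≡ φ) ∨ ((ψ ≡ φ) ∨ φ) = 1 ∨ 1 = 1
((ψ ≡ φ) ∨ ((ψ ⊃ ψ) ≡ ψ)) ≡ ((ψ ≡ φ) ∨ ((ψ ≡ φ) ∨ φ)) = 1 ≡ 1 = 1
φ ∨ ψ = 1/5 ∨ 1/5 = 1/5
φ ≡ ψ = 1/5 ≡ 1/5 = 1
(φ ≡ ψ) ⊃ φ = 1 ⊃ 1/5 = 1/5
(φ ∨ ψ) ∨ ((φ ≡ ψ) ⊃ φ) = 1/5 ∨ 1/5 = 1/5
(((ψ ≡ φ) ∨ ((ψ ⊃ ψ) ≡ ψ)) ≡ ((ψ ≡ φ) ∨ ((ψ ≡ φ) ∨ φ))) ⊃ ((φ ∨ ψ) ∨ ((φ ≡ ψ) ⊃ φ)) = 1 ⊃ 1/5 = 1/5
φ ≡ ψ = 1/5 ≡ 1/5 = 1
φ ⊃ φ = 1/5 ⊃ 1/5 = 1
(φ ≡ ψ) ≡ (φ ⊃ φ) = 1 ≡ 1 = 1
ψ ∨ ψ = 1/5 ∨ 1/5 = 1/5
((φ ≡ ψ) ≡ (φ ⊃ φ)) ⊃ (ψ ∨ ψ) = 1 ⊃ 1/5 = 1/5
φ ∨ φ = 1/5 ∨ 1/5 = 1/5
(((φ ≡ ψ) ≡ (φ ⊃ φ)) ⊃ (ψ ∨ ψ)) ⊃ (φ ∨ φ) = 1/5 ⊃ 1/5 = 1
ψ ⊃ ψ = 1/5 ⊃ 1/5 = 1
¬φ = ¬1/5 = 4/5
(ψ ⊃ ψ) ⊃ ¬φ = 1 ⊃ 4/5 = 4/5
((((φ ≡ ψ) ≡ (φ ⊃ φ)) ⊃ (ψ ∨ ψ)) ⊃ (φ ∨ φ)) ⊃ ((ψ ⊃ ψ) ⊃ ¬φ) = 1 ⊃ 4/5 = 4/5
((((ψ ≡ φ) ∨ ((ψ ⊃ ψ) ≡ ψ)) ≡ ((ψ ≡ φ) ∨ ((ψ ≡ φ) ∨ φ))) ⊃ ((φ ∨ ψ) ∨ ((φ ≡ ψ) ⊃ φ))) ∨ (((((φ ≡ ψ) ≡ (φ ⊃ φ)) ⊃ (ψ ∨ ψ)) ⊃ (φ ∨ φ)) ⊃ ((ψ ⊃ ψ) ⊃ ¬φ)) = 1/5 ∨ 4/5 = 4/5
¬(((((ψ ≡ φ) ∨ ((ψ ⊃ ψ) ≡ ψ)) ≡ ((ψ ≡ φ) ∨ ((ψ ≡ φ) ∨ φ))) ⊃ ((φ ∨ ψ) ∨ ((φ ≡ ψ) ⊃ φ))) ∨ (((((φ ≡ ψ) ≡ (φ ⊃ φ)) ⊃ (ψ ∨ ψ)) ⊃ (φ ∨ φ)) ⊃ ((ψ ⊃ ψ) ⊃ ¬φ))) = ¬4/5 = 1/5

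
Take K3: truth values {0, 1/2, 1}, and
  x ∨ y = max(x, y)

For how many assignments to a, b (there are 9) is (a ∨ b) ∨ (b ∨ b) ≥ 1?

a = 0, b = 0 ↦ 0  <
a = 0, b = 1/2 ↦ 1/2  <
a = 0, b = 1 ↦ 1  ≥
a = 1/2, b = 0 ↦ 1/2  <
a = 1/2, b = 1/2 ↦ 1/2  <
a = 1/2, b = 1 ↦ 1  ≥
a = 1, b = 0 ↦ 1  ≥
a = 1, b = 1/2 ↦ 1  ≥
a = 1, b = 1 ↦ 1  ≥
So 5 of the 9 assignments meet the threshold.

5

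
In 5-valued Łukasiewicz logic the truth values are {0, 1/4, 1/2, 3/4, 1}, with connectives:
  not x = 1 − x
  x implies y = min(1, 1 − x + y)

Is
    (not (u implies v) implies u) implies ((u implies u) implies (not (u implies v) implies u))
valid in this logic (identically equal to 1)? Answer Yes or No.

Yes

At u = 1/2, v = 1/2, for instance:
u implies v = 1/2 implies 1/2 = 1
not (u implies v) = not 1 = 0
not (u implies v) implies u = 0 implies 1/2 = 1
u implies u = 1/2 implies 1/2 = 1
not (u implies v) implies u = 0 implies 1/2 = 1
(u implies u) implies (not (u implies v) implies u) = 1 implies 1 = 1
(not (u implies v) implies u) implies ((u implies u) implies (not (u implies v) implies u)) = 1 implies 1 = 1
and checking the remaining 24 assignments likewise gives ≥ 1 in every case.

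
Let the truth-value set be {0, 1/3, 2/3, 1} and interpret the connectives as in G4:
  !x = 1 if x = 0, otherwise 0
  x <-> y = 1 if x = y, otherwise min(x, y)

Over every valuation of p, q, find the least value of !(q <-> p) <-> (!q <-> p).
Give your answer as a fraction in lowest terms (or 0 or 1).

Take p = 1/3, q = 0:
q <-> p = 0 <-> 1/3 = 0
!(q <-> p) = !0 = 1
!q = !0 = 1
!q <-> p = 1 <-> 1/3 = 1/3
!(q <-> p) <-> (!q <-> p) = 1 <-> 1/3 = 1/3
No assignment yields a value below 1/3, so this is the minimum.

1/3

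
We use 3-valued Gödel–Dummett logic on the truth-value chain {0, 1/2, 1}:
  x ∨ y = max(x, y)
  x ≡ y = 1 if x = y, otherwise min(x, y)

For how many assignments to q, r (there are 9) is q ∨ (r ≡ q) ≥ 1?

q = 0, r = 0 ↦ 1  ≥
q = 0, r = 1/2 ↦ 0  <
q = 0, r = 1 ↦ 0  <
q = 1/2, r = 0 ↦ 1/2  <
q = 1/2, r = 1/2 ↦ 1  ≥
q = 1/2, r = 1 ↦ 1/2  <
q = 1, r = 0 ↦ 1  ≥
q = 1, r = 1/2 ↦ 1  ≥
q = 1, r = 1 ↦ 1  ≥
So 5 of the 9 assignments meet the threshold.

5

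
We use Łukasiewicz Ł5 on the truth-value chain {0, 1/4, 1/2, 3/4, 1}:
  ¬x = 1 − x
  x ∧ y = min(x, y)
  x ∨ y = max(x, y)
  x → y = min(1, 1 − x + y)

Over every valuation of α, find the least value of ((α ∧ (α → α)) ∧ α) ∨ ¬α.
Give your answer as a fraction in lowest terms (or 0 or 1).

1/2

Take α = 1/2:
α → α = 1/2 → 1/2 = 1
α ∧ (α → α) = 1/2 ∧ 1 = 1/2
(α ∧ (α → α)) ∧ α = 1/2 ∧ 1/2 = 1/2
¬α = ¬1/2 = 1/2
((α ∧ (α → α)) ∧ α) ∨ ¬α = 1/2 ∨ 1/2 = 1/2
No assignment yields a value below 1/2, so this is the minimum.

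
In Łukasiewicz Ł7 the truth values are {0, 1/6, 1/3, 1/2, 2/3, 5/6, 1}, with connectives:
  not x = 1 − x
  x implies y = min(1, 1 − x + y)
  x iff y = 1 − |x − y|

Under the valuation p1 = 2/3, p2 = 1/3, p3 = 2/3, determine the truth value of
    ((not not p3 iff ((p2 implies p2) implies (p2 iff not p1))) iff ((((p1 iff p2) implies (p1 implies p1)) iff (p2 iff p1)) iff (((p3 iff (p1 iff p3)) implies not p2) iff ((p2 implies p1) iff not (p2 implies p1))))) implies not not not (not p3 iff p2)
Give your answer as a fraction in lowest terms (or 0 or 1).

not p3 = not 2/3 = 1/3
not not p3 = not 1/3 = 2/3
p2 implies p2 = 1/3 implies 1/3 = 1
not p1 = not 2/3 = 1/3
p2 iff not p1 = 1/3 iff 1/3 = 1
(p2 implies p2) implies (p2 iff not p1) = 1 implies 1 = 1
not not p3 iff ((p2 implies p2) implies (p2 iff not p1)) = 2/3 iff 1 = 2/3
p1 iff p2 = 2/3 iff 1/3 = 2/3
p1 implies p1 = 2/3 implies 2/3 = 1
(p1 iff p2) implies (p1 implies p1) = 2/3 implies 1 = 1
p2 iff p1 = 1/3 iff 2/3 = 2/3
((p1 iff p2) implies (p1 implies p1)) iff (p2 iff p1) = 1 iff 2/3 = 2/3
p1 iff p3 = 2/3 iff 2/3 = 1
p3 iff (p1 iff p3) = 2/3 iff 1 = 2/3
not p2 = not 1/3 = 2/3
(p3 iff (p1 iff p3)) implies not p2 = 2/3 implies 2/3 = 1
p2 implies p1 = 1/3 implies 2/3 = 1
p2 implies p1 = 1/3 implies 2/3 = 1
not (p2 implies p1) = not 1 = 0
(p2 implies p1) iff not (p2 implies p1) = 1 iff 0 = 0
((p3 iff (p1 iff p3)) implies not p2) iff ((p2 implies p1) iff not (p2 implies p1)) = 1 iff 0 = 0
(((p1 iff p2) implies (p1 implies p1)) iff (p2 iff p1)) iff (((p3 iff (p1 iff p3)) implies not p2) iff ((p2 implies p1) iff not (p2 implies p1))) = 2/3 iff 0 = 1/3
(not not p3 iff ((p2 implies p2) implies (p2 iff not p1))) iff ((((p1 iff p2) implies (p1 implies p1)) iff (p2 iff p1)) iff (((p3 iff (p1 iff p3)) implies not p2) iff ((p2 implies p1) iff not (p2 implies p1)))) = 2/3 iff 1/3 = 2/3
not p3 = not 2/3 = 1/3
not p3 iff p2 = 1/3 iff 1/3 = 1
not (not p3 iff p2) = not 1 = 0
not not (not p3 iff p2) = not 0 = 1
not not not (not p3 iff p2) = not 1 = 0
((not not p3 iff ((p2 implies p2) implies (p2 iff not p1))) iff ((((p1 iff p2) implies (p1 implies p1)) iff (p2 iff p1)) iff (((p3 iff (p1 iff p3)) implies not p2) iff ((p2 implies p1) iff not (p2 implies p1))))) implies not not not (not p3 iff p2) = 2/3 implies 0 = 1/3

1/3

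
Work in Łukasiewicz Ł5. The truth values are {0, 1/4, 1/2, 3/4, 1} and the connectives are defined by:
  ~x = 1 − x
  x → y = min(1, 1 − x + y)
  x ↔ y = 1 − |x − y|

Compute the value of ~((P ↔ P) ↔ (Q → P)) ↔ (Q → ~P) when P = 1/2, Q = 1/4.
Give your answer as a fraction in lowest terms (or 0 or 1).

P ↔ P = 1/2 ↔ 1/2 = 1
Q → P = 1/4 → 1/2 = 1
(P ↔ P) ↔ (Q → P) = 1 ↔ 1 = 1
~((P ↔ P) ↔ (Q → P)) = ~1 = 0
~P = ~1/2 = 1/2
Q → ~P = 1/4 → 1/2 = 1
~((P ↔ P) ↔ (Q → P)) ↔ (Q → ~P) = 0 ↔ 1 = 0

0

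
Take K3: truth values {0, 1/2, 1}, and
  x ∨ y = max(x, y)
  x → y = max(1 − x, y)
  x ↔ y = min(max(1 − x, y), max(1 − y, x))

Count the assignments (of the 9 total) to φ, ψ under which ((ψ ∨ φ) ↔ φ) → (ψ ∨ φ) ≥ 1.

φ = 0, ψ = 0 ↦ 0  <
φ = 0, ψ = 1/2 ↦ 1/2  <
φ = 0, ψ = 1 ↦ 1  ≥
φ = 1/2, ψ = 0 ↦ 1/2  <
φ = 1/2, ψ = 1/2 ↦ 1/2  <
φ = 1/2, ψ = 1 ↦ 1  ≥
φ = 1, ψ = 0 ↦ 1  ≥
φ = 1, ψ = 1/2 ↦ 1  ≥
φ = 1, ψ = 1 ↦ 1  ≥
So 5 of the 9 assignments meet the threshold.

5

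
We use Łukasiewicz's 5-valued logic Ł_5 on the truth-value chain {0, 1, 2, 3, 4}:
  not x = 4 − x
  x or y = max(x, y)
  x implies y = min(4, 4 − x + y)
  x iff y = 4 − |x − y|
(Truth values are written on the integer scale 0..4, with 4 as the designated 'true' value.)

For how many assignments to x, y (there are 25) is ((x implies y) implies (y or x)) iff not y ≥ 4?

7

value 4: 7 assignments (counts)
value 3: 2 assignments
value 2: 9 assignments
value 1: 1 assignment
value 0: 6 assignments
So 7 of the 25 assignments meet the threshold.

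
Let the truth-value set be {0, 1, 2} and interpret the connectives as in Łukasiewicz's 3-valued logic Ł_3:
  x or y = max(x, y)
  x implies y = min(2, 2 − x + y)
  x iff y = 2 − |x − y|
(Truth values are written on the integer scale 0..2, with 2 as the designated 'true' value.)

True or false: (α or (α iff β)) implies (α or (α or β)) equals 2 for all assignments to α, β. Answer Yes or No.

Counterexample: take α = 0, β = 0.
α iff β = 0 iff 0 = 2
α or (α iff β) = 0 or 2 = 2
α or β = 0 or 0 = 0
α or (α or β) = 0 or 0 = 0
(α or (α iff β)) implies (α or (α or β)) = 2 implies 0 = 0
This gives 0 ≠ 2.

No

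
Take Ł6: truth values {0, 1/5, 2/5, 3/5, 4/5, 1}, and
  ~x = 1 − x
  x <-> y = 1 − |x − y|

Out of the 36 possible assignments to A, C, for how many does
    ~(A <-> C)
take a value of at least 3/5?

12

value 1: 2 assignments (counts)
value 4/5: 4 assignments (counts)
value 3/5: 6 assignments (counts)
value 2/5: 8 assignments
value 1/5: 10 assignments
value 0: 6 assignments
So 12 of the 36 assignments meet the threshold.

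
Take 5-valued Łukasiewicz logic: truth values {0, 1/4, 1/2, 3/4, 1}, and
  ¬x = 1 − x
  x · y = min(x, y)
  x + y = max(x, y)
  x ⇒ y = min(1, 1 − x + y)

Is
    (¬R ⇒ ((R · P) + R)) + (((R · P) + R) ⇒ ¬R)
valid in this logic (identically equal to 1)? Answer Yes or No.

At P = 1, R = 1/4, for instance:
¬R = ¬1/4 = 3/4
R · P = 1/4 · 1 = 1/4
(R · P) + R = 1/4 + 1/4 = 1/4
¬R ⇒ ((R · P) + R) = 3/4 ⇒ 1/4 = 1/2
((R · P) + R) ⇒ ¬R = 1/4 ⇒ 3/4 = 1
(¬R ⇒ ((R · P) + R)) + (((R · P) + R) ⇒ ¬R) = 1/2 + 1 = 1
and checking the remaining 24 assignments likewise gives ≥ 1 in every case.

Yes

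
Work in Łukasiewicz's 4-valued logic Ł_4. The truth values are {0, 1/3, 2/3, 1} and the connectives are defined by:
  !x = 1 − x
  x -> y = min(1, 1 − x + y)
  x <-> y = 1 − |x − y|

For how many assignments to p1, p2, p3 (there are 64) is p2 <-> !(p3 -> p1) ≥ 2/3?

37

value 1: 16 assignments (counts)
value 2/3: 21 assignments (counts)
value 1/3: 16 assignments
value 0: 11 assignments
So 37 of the 64 assignments meet the threshold.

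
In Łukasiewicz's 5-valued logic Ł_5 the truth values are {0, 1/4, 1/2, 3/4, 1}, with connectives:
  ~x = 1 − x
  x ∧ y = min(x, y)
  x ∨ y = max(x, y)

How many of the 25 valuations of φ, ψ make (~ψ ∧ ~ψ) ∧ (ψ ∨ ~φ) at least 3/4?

value 1: 1 assignment (counts)
value 3/4: 3 assignments (counts)
value 1/2: 7 assignments
value 1/4: 8 assignments
value 0: 6 assignments
So 4 of the 25 assignments meet the threshold.

4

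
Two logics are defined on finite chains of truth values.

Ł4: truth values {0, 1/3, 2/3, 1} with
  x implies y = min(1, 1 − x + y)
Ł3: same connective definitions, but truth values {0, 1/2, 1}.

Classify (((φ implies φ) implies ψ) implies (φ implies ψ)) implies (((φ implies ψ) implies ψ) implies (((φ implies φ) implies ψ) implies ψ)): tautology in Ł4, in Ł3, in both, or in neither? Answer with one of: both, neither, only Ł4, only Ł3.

In Ł4: every assignment gives 1 — tautology.
In Ł3: every assignment gives 1 — tautology.

both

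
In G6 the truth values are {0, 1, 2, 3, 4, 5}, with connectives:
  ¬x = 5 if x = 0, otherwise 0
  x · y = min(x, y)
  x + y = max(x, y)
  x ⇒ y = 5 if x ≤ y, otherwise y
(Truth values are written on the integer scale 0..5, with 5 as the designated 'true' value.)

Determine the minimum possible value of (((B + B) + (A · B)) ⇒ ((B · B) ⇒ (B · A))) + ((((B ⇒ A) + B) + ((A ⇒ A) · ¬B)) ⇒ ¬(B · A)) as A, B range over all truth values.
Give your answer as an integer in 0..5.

1

Take A = 1, B = 2:
B + B = 2 + 2 = 2
A · B = 1 · 2 = 1
(B + B) + (A · B) = 2 + 1 = 2
B · B = 2 · 2 = 2
B · A = 2 · 1 = 1
(B · B) ⇒ (B · A) = 2 ⇒ 1 = 1
((B + B) + (A · B)) ⇒ ((B · B) ⇒ (B · A)) = 2 ⇒ 1 = 1
B ⇒ A = 2 ⇒ 1 = 1
(B ⇒ A) + B = 1 + 2 = 2
A ⇒ A = 1 ⇒ 1 = 5
¬B = ¬2 = 0
(A ⇒ A) · ¬B = 5 · 0 = 0
((B ⇒ A) + B) + ((A ⇒ A) · ¬B) = 2 + 0 = 2
B · A = 2 · 1 = 1
¬(B · A) = ¬1 = 0
(((B ⇒ A) + B) + ((A ⇒ A) · ¬B)) ⇒ ¬(B · A) = 2 ⇒ 0 = 0
(((B + B) + (A · B)) ⇒ ((B · B) ⇒ (B · A))) + ((((B ⇒ A) + B) + ((A ⇒ A) · ¬B)) ⇒ ¬(B · A)) = 1 + 0 = 1
No assignment yields a value below 1, so this is the minimum.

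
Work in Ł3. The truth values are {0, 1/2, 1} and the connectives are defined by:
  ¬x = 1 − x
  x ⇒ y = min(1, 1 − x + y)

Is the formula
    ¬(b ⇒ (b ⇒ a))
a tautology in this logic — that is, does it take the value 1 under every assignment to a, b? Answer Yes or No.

Counterexample: take a = 0, b = 0.
b ⇒ a = 0 ⇒ 0 = 1
b ⇒ (b ⇒ a) = 0 ⇒ 1 = 1
¬(b ⇒ (b ⇒ a)) = ¬1 = 0
This gives 0 ≠ 1.

No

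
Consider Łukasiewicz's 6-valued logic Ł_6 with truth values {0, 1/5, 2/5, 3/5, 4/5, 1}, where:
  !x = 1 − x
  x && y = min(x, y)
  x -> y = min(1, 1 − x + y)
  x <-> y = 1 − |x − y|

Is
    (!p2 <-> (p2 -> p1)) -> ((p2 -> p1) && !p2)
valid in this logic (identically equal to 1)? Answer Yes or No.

No

Counterexample: take p1 = 0, p2 = 1/5.
!p2 = !1/5 = 4/5
p2 -> p1 = 1/5 -> 0 = 4/5
!p2 <-> (p2 -> p1) = 4/5 <-> 4/5 = 1
p2 -> p1 = 1/5 -> 0 = 4/5
!p2 = !1/5 = 4/5
(p2 -> p1) && !p2 = 4/5 && 4/5 = 4/5
(!p2 <-> (p2 -> p1)) -> ((p2 -> p1) && !p2) = 1 -> 4/5 = 4/5
This gives 4/5 ≠ 1.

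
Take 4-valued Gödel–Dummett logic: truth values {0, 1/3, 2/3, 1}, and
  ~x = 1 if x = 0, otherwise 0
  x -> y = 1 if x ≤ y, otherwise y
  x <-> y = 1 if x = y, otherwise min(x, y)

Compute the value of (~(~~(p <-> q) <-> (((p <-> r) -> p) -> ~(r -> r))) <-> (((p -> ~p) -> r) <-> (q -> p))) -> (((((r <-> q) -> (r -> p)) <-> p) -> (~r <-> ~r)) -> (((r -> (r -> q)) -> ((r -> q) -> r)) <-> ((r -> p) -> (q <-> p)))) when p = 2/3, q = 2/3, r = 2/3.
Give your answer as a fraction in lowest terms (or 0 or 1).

2/3

p <-> q = 2/3 <-> 2/3 = 1
~(p <-> q) = ~1 = 0
~~(p <-> q) = ~0 = 1
p <-> r = 2/3 <-> 2/3 = 1
(p <-> r) -> p = 1 -> 2/3 = 2/3
r -> r = 2/3 -> 2/3 = 1
~(r -> r) = ~1 = 0
((p <-> r) -> p) -> ~(r -> r) = 2/3 -> 0 = 0
~~(p <-> q) <-> (((p <-> r) -> p) -> ~(r -> r)) = 1 <-> 0 = 0
~(~~(p <-> q) <-> (((p <-> r) -> p) -> ~(r -> r))) = ~0 = 1
~p = ~2/3 = 0
p -> ~p = 2/3 -> 0 = 0
(p -> ~p) -> r = 0 -> 2/3 = 1
q -> p = 2/3 -> 2/3 = 1
((p -> ~p) -> r) <-> (q -> p) = 1 <-> 1 = 1
~(~~(p <-> q) <-> (((p <-> r) -> p) -> ~(r -> r))) <-> (((p -> ~p) -> r) <-> (q -> p)) = 1 <-> 1 = 1
r <-> q = 2/3 <-> 2/3 = 1
r -> p = 2/3 -> 2/3 = 1
(r <-> q) -> (r -> p) = 1 -> 1 = 1
((r <-> q) -> (r -> p)) <-> p = 1 <-> 2/3 = 2/3
~r = ~2/3 = 0
~r = ~2/3 = 0
~r <-> ~r = 0 <-> 0 = 1
(((r <-> q) -> (r -> p)) <-> p) -> (~r <-> ~r) = 2/3 -> 1 = 1
r -> q = 2/3 -> 2/3 = 1
r -> (r -> q) = 2/3 -> 1 = 1
r -> q = 2/3 -> 2/3 = 1
(r -> q) -> r = 1 -> 2/3 = 2/3
(r -> (r -> q)) -> ((r -> q) -> r) = 1 -> 2/3 = 2/3
r -> p = 2/3 -> 2/3 = 1
q <-> p = 2/3 <-> 2/3 = 1
(r -> p) -> (q <-> p) = 1 -> 1 = 1
((r -> (r -> q)) -> ((r -> q) -> r)) <-> ((r -> p) -> (q <-> p)) = 2/3 <-> 1 = 2/3
((((r <-> q) -> (r -> p)) <-> p) -> (~r <-> ~r)) -> (((r -> (r -> q)) -> ((r -> q) -> r)) <-> ((r -> p) -> (q <-> p))) = 1 -> 2/3 = 2/3
(~(~~(p <-> q) <-> (((p <-> r) -> p) -> ~(r -> r))) <-> (((p -> ~p) -> r) <-> (q -> p))) -> (((((r <-> q) -> (r -> p)) <-> p) -> (~r <-> ~r)) -> (((r -> (r -> q)) -> ((r -> q) -> r)) <-> ((r -> p) -> (q <-> p)))) = 1 -> 2/3 = 2/3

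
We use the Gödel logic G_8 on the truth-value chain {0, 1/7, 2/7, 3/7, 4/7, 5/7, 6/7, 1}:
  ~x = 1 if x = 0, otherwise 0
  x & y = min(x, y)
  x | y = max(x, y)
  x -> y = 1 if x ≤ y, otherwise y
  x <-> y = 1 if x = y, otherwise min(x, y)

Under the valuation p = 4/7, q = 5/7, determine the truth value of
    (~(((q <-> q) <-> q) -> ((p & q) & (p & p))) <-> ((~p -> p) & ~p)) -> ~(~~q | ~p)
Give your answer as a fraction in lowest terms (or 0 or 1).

0

q <-> q = 5/7 <-> 5/7 = 1
(q <-> q) <-> q = 1 <-> 5/7 = 5/7
p & q = 4/7 & 5/7 = 4/7
p & p = 4/7 & 4/7 = 4/7
(p & q) & (p & p) = 4/7 & 4/7 = 4/7
((q <-> q) <-> q) -> ((p & q) & (p & p)) = 5/7 -> 4/7 = 4/7
~(((q <-> q) <-> q) -> ((p & q) & (p & p))) = ~4/7 = 0
~p = ~4/7 = 0
~p -> p = 0 -> 4/7 = 1
~p = ~4/7 = 0
(~p -> p) & ~p = 1 & 0 = 0
~(((q <-> q) <-> q) -> ((p & q) & (p & p))) <-> ((~p -> p) & ~p) = 0 <-> 0 = 1
~q = ~5/7 = 0
~~q = ~0 = 1
~p = ~4/7 = 0
~~q | ~p = 1 | 0 = 1
~(~~q | ~p) = ~1 = 0
(~(((q <-> q) <-> q) -> ((p & q) & (p & p))) <-> ((~p -> p) & ~p)) -> ~(~~q | ~p) = 1 -> 0 = 0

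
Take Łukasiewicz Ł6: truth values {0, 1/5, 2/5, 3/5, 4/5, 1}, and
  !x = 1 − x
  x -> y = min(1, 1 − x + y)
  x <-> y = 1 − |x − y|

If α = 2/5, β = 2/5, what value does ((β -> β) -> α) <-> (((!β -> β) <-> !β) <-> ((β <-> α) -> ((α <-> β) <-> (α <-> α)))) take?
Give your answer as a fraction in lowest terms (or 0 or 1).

β -> β = 2/5 -> 2/5 = 1
(β -> β) -> α = 1 -> 2/5 = 2/5
!β = !2/5 = 3/5
!β -> β = 3/5 -> 2/5 = 4/5
!β = !2/5 = 3/5
(!β -> β) <-> !β = 4/5 <-> 3/5 = 4/5
β <-> α = 2/5 <-> 2/5 = 1
α <-> β = 2/5 <-> 2/5 = 1
α <-> α = 2/5 <-> 2/5 = 1
(α <-> β) <-> (α <-> α) = 1 <-> 1 = 1
(β <-> α) -> ((α <-> β) <-> (α <-> α)) = 1 -> 1 = 1
((!β -> β) <-> !β) <-> ((β <-> α) -> ((α <-> β) <-> (α <-> α))) = 4/5 <-> 1 = 4/5
((β -> β) -> α) <-> (((!β -> β) <-> !β) <-> ((β <-> α) -> ((α <-> β) <-> (α <-> α)))) = 2/5 <-> 4/5 = 3/5

3/5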